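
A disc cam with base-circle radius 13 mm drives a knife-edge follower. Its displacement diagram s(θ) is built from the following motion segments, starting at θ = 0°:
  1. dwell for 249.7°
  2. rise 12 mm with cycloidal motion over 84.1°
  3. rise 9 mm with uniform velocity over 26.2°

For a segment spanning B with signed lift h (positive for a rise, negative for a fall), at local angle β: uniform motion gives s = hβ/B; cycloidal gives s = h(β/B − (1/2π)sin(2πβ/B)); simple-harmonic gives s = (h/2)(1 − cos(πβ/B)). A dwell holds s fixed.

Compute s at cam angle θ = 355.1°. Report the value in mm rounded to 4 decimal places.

seg 1 [0°–249.7°] dwell: s stays 0.0000
seg 2 [249.7°–333.8°] cycloidal, h=12: full span → s += 12 → s = 12.0000
seg 3 [333.8°–360°] uniform, h=9: θ=355.1° here. β=21.3, B=26.2. 9·21.3/26.2 = 7.3168 → s = 19.3168

19.3168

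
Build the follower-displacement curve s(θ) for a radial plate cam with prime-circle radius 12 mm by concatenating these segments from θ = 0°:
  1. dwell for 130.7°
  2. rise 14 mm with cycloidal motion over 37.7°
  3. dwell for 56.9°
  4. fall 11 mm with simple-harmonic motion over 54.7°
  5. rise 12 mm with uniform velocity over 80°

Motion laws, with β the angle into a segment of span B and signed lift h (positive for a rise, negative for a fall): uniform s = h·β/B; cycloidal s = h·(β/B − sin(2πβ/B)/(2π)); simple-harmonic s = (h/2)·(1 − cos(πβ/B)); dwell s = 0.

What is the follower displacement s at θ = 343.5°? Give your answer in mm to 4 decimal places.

seg 1 [0°–130.7°] dwell: s stays 0.0000
seg 2 [130.7°–168.4°] cycloidal, h=14: full span → s += 14 → s = 14.0000
seg 3 [168.4°–225.3°] dwell: s stays 14.0000
seg 4 [225.3°–280°] simple-harmonic, h=-11: full span → s += -11 → s = 3.0000
seg 5 [280°–360°] uniform, h=12: θ=343.5° here. β=63.5, B=80. 12·63.5/80 = 9.5250 → s = 12.5250

12.5250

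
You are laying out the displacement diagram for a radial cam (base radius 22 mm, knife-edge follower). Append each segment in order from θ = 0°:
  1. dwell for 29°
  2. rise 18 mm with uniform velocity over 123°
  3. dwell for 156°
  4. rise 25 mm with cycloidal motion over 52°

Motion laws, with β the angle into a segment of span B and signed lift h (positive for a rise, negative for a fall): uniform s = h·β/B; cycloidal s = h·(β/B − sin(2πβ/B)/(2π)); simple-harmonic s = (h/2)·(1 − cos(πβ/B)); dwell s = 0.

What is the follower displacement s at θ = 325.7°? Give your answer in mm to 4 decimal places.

seg 1 [0°–29°] dwell: s stays 0.0000
seg 2 [29°–152°] uniform, h=18: full span → s += 18 → s = 18.0000
seg 3 [152°–308°] dwell: s stays 18.0000
seg 4 [308°–360°] cycloidal, h=25: θ=325.7° here. β=17.7, B=52. 25·(0.3404 − sin(2π·0.3404)/(2π)) = 5.1553 → s = 23.1553

23.1553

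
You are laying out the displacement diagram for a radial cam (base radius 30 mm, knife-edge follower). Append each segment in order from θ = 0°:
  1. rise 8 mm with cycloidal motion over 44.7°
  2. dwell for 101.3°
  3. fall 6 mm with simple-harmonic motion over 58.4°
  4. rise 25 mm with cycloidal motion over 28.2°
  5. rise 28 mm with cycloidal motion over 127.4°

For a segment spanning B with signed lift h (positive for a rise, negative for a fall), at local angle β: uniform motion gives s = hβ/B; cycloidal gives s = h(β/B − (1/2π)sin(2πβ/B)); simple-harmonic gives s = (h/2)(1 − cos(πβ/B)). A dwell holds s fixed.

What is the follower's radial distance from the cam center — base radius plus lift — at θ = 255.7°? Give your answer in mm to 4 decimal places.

seg 1 [0°–44.7°] cycloidal, h=8: full span → s += 8 → s = 8.0000
seg 2 [44.7°–146°] dwell: s stays 8.0000
seg 3 [146°–204.4°] simple-harmonic, h=-6: full span → s += -6 → s = 2.0000
seg 4 [204.4°–232.6°] cycloidal, h=25: full span → s += 25 → s = 27.0000
seg 5 [232.6°–360°] cycloidal, h=28: θ=255.7° here. β=23.1, B=127.4. 28·(0.1813 − sin(2π·0.1813)/(2π)) = 1.0291 → s = 28.0291
radial distance = base radius + s = 30 + 28.0291 = 58.0291

58.0291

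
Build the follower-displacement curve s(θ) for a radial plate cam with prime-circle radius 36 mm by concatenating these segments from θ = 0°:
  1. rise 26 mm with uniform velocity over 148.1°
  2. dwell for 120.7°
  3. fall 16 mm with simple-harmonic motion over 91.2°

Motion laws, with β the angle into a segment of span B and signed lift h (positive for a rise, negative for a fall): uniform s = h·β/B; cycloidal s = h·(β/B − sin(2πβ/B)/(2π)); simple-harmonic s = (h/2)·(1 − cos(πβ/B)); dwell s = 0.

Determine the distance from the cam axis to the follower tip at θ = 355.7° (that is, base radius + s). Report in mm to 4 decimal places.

seg 1 [0°–148.1°] uniform, h=26: full span → s += 26 → s = 26.0000
seg 2 [148.1°–268.8°] dwell: s stays 26.0000
seg 3 [268.8°–360°] simple-harmonic, h=-16: θ=355.7° here. β=86.9, B=91.2. -16/2·(1 − cos(π·0.9529)) = -15.9124 → s = 10.0876
radial distance = base radius + s = 36 + 10.0876 = 46.0876

46.0876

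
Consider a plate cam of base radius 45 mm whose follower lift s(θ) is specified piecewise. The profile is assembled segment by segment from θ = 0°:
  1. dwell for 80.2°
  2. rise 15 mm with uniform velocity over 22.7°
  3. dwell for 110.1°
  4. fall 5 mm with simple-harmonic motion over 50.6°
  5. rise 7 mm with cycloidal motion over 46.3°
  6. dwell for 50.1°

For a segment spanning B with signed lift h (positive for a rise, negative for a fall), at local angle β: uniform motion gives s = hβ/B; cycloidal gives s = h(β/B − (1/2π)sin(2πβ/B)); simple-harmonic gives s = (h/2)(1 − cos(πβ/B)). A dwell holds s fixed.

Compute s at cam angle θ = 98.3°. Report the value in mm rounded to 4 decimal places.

seg 1 [0°–80.2°] dwell: s stays 0.0000
seg 2 [80.2°–102.9°] uniform, h=15: θ=98.3° here. β=18.1, B=22.7. 15·18.1/22.7 = 11.9604 → s = 11.9604

11.9604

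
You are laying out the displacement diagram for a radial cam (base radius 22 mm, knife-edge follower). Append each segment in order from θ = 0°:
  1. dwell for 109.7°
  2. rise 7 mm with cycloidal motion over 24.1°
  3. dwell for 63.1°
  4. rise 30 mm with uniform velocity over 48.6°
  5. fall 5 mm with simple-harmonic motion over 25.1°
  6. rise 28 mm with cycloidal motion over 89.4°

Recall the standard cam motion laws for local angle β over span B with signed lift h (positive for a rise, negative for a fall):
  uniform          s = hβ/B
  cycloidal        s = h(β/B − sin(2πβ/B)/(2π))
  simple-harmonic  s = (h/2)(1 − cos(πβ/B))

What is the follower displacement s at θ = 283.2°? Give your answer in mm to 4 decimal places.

seg 1 [0°–109.7°] dwell: s stays 0.0000
seg 2 [109.7°–133.8°] cycloidal, h=7: full span → s += 7 → s = 7.0000
seg 3 [133.8°–196.9°] dwell: s stays 7.0000
seg 4 [196.9°–245.5°] uniform, h=30: full span → s += 30 → s = 37.0000
seg 5 [245.5°–270.6°] simple-harmonic, h=-5: full span → s += -5 → s = 32.0000
seg 6 [270.6°–360°] cycloidal, h=28: θ=283.2° here. β=12.6, B=89.4. 28·(0.1409 − sin(2π·0.1409)/(2π)) = 0.4959 → s = 32.4959

32.4959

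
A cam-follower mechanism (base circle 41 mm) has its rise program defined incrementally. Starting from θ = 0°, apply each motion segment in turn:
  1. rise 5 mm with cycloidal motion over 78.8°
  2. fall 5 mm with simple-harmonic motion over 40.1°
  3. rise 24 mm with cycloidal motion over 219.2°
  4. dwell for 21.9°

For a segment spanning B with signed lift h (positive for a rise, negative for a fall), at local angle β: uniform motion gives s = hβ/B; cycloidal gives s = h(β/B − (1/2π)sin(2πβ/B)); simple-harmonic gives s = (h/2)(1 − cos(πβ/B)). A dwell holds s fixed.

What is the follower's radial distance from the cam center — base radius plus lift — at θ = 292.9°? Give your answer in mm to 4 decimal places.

seg 1 [0°–78.8°] cycloidal, h=5: full span → s += 5 → s = 5.0000
seg 2 [78.8°–118.9°] simple-harmonic, h=-5: full span → s += -5 → s = 0.0000
seg 3 [118.9°–338.1°] cycloidal, h=24: θ=292.9° here. β=174, B=219.2. 24·(0.7938 − sin(2π·0.7938)/(2π)) = 22.7271 → s = 22.7271
radial distance = base radius + s = 41 + 22.7271 = 63.7271

63.7271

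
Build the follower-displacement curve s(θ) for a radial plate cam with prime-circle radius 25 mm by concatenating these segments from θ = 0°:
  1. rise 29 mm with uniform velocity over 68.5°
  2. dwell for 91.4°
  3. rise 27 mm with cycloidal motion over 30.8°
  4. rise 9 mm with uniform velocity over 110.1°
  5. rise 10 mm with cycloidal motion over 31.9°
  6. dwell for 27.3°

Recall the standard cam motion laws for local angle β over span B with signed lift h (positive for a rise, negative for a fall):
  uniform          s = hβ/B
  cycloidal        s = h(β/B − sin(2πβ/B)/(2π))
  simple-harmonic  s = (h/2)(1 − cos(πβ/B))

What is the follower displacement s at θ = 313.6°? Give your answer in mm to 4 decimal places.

seg 1 [0°–68.5°] uniform, h=29: full span → s += 29 → s = 29.0000
seg 2 [68.5°–159.9°] dwell: s stays 29.0000
seg 3 [159.9°–190.7°] cycloidal, h=27: full span → s += 27 → s = 56.0000
seg 4 [190.7°–300.8°] uniform, h=9: full span → s += 9 → s = 65.0000
seg 5 [300.8°–332.7°] cycloidal, h=10: θ=313.6° here. β=12.8, B=31.9. 10·(0.4013 − sin(2π·0.4013)/(2π)) = 3.0872 → s = 68.0872

68.0872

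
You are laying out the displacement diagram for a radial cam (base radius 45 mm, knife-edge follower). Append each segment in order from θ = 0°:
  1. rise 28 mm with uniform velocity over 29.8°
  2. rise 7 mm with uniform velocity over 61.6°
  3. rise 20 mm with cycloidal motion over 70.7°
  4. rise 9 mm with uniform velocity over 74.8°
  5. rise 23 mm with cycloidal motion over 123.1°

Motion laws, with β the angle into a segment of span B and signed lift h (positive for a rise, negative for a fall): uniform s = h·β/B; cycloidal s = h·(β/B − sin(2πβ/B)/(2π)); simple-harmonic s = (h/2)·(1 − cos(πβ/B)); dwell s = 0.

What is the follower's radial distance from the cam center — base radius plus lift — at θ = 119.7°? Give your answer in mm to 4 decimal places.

seg 1 [0°–29.8°] uniform, h=28: full span → s += 28 → s = 28.0000
seg 2 [29.8°–91.4°] uniform, h=7: full span → s += 7 → s = 35.0000
seg 3 [91.4°–162.1°] cycloidal, h=20: θ=119.7° here. β=28.3, B=70.7. 20·(0.4003 − sin(2π·0.4003)/(2π)) = 6.1393 → s = 41.1393
radial distance = base radius + s = 45 + 41.1393 = 86.1393

86.1393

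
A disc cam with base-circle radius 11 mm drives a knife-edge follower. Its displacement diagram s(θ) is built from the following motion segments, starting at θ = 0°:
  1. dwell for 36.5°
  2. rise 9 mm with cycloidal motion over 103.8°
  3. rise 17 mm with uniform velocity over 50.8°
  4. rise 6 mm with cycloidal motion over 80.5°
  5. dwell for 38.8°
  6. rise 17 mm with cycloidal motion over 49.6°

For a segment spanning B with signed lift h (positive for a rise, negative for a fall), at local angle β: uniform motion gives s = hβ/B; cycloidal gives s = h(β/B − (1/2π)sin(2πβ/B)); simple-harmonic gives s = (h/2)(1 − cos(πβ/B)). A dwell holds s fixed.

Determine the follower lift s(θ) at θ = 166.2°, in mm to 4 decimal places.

seg 1 [0°–36.5°] dwell: s stays 0.0000
seg 2 [36.5°–140.3°] cycloidal, h=9: full span → s += 9 → s = 9.0000
seg 3 [140.3°–191.1°] uniform, h=17: θ=166.2° here. β=25.9, B=50.8. 17·25.9/50.8 = 8.6673 → s = 17.6673

17.6673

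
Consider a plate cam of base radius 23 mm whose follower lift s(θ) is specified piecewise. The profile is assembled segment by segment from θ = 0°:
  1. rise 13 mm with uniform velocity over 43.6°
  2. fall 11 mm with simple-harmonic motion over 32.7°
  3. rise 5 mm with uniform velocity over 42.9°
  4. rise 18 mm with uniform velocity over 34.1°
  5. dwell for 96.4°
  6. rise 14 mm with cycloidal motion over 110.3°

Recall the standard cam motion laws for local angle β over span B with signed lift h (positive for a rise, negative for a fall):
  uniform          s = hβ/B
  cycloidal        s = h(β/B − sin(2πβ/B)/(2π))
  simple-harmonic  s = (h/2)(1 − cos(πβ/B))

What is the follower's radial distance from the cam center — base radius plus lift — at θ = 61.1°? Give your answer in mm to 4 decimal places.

seg 1 [0°–43.6°] uniform, h=13: full span → s += 13 → s = 13.0000
seg 2 [43.6°–76.3°] simple-harmonic, h=-11: θ=61.1° here. β=17.5, B=32.7. -11/2·(1 − cos(π·0.5352)) = -6.1064 → s = 6.8936
radial distance = base radius + s = 23 + 6.8936 = 29.8936

29.8936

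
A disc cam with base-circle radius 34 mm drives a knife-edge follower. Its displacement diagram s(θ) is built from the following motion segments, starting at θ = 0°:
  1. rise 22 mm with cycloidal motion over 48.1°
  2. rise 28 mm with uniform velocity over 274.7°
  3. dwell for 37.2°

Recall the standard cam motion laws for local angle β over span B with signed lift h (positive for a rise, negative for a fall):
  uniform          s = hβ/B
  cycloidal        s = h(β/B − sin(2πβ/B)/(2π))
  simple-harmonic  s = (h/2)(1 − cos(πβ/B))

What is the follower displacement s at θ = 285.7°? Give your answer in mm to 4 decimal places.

seg 1 [0°–48.1°] cycloidal, h=22: full span → s += 22 → s = 22.0000
seg 2 [48.1°–322.8°] uniform, h=28: θ=285.7° here. β=237.6, B=274.7. 28·237.6/274.7 = 24.2184 → s = 46.2184

46.2184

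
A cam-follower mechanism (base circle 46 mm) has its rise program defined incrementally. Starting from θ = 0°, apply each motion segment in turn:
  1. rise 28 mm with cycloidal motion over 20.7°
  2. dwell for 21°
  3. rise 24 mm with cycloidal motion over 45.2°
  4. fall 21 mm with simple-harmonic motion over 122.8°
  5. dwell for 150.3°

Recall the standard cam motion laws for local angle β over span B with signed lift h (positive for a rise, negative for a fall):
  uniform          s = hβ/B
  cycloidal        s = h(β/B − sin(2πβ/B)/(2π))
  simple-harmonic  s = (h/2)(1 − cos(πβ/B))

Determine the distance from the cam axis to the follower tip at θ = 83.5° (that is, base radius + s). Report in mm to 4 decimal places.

seg 1 [0°–20.7°] cycloidal, h=28: full span → s += 28 → s = 28.0000
seg 2 [20.7°–41.7°] dwell: s stays 28.0000
seg 3 [41.7°–86.9°] cycloidal, h=24: θ=83.5° here. β=41.8, B=45.2. 24·(0.9248 − sin(2π·0.9248)/(2π)) = 23.9335 → s = 51.9335
radial distance = base radius + s = 46 + 51.9335 = 97.9335

97.9335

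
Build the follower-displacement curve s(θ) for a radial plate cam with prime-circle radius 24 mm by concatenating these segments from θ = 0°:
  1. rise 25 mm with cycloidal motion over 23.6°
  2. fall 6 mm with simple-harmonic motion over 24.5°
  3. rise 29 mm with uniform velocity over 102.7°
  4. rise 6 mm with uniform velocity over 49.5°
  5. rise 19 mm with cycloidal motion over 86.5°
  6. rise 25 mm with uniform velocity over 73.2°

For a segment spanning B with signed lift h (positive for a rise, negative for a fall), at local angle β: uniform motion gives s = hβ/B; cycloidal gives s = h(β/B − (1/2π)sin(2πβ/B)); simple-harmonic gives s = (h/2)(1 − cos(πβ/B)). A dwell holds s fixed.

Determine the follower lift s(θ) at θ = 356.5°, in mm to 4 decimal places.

seg 1 [0°–23.6°] cycloidal, h=25: full span → s += 25 → s = 25.0000
seg 2 [23.6°–48.1°] simple-harmonic, h=-6: full span → s += -6 → s = 19.0000
seg 3 [48.1°–150.8°] uniform, h=29: full span → s += 29 → s = 48.0000
seg 4 [150.8°–200.3°] uniform, h=6: full span → s += 6 → s = 54.0000
seg 5 [200.3°–286.8°] cycloidal, h=19: full span → s += 19 → s = 73.0000
seg 6 [286.8°–360°] uniform, h=25: θ=356.5° here. β=69.7, B=73.2. 25·69.7/73.2 = 23.8046 → s = 96.8046

96.8046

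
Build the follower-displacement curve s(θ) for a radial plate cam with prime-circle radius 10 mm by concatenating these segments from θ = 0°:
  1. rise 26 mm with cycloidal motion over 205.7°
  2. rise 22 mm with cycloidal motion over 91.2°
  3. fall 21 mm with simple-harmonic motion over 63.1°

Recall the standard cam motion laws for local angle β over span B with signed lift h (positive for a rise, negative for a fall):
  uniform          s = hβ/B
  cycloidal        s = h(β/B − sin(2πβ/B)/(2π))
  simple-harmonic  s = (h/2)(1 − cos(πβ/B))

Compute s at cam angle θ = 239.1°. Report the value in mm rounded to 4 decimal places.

seg 1 [0°–205.7°] cycloidal, h=26: full span → s += 26 → s = 26.0000
seg 2 [205.7°–296.9°] cycloidal, h=22: θ=239.1° here. β=33.4, B=91.2. 22·(0.3662 − sin(2π·0.3662)/(2π)) = 5.4485 → s = 31.4485

31.4485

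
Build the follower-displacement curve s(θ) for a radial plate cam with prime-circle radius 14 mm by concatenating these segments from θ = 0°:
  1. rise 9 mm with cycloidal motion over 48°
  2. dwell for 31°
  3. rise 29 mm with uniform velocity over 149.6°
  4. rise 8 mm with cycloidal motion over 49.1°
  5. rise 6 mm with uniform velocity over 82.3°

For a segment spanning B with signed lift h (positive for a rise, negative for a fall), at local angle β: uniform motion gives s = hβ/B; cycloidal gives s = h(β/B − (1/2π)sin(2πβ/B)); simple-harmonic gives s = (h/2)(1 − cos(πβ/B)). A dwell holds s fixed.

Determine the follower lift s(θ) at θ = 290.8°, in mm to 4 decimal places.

seg 1 [0°–48°] cycloidal, h=9: full span → s += 9 → s = 9.0000
seg 2 [48°–79°] dwell: s stays 9.0000
seg 3 [79°–228.6°] uniform, h=29: full span → s += 29 → s = 38.0000
seg 4 [228.6°–277.7°] cycloidal, h=8: full span → s += 8 → s = 46.0000
seg 5 [277.7°–360°] uniform, h=6: θ=290.8° here. β=13.1, B=82.3. 6·13.1/82.3 = 0.9550 → s = 46.9550

46.9550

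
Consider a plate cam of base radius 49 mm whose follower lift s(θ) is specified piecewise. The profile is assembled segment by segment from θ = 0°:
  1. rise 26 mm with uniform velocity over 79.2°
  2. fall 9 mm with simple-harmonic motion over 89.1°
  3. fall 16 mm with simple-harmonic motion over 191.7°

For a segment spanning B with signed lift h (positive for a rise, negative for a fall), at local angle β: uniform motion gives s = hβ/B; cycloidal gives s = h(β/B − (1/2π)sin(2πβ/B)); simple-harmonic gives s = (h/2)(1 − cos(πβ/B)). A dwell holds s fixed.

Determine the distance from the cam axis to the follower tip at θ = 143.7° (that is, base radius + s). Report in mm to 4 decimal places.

seg 1 [0°–79.2°] uniform, h=26: full span → s += 26 → s = 26.0000
seg 2 [79.2°–168.3°] simple-harmonic, h=-9: θ=143.7° here. β=64.5, B=89.1. -9/2·(1 − cos(π·0.7239)) = -7.4107 → s = 18.5893
radial distance = base radius + s = 49 + 18.5893 = 67.5893

67.5893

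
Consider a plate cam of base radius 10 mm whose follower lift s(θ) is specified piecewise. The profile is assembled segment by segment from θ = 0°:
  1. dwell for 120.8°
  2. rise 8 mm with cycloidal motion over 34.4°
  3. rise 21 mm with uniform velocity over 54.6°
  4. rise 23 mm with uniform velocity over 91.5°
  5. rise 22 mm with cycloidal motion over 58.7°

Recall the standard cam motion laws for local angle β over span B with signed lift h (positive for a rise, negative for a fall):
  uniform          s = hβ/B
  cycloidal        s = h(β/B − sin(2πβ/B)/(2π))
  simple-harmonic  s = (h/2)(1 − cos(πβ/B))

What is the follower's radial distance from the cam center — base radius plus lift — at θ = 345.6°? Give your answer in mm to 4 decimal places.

seg 1 [0°–120.8°] dwell: s stays 0.0000
seg 2 [120.8°–155.2°] cycloidal, h=8: full span → s += 8 → s = 8.0000
seg 3 [155.2°–209.8°] uniform, h=21: full span → s += 21 → s = 29.0000
seg 4 [209.8°–301.3°] uniform, h=23: full span → s += 23 → s = 52.0000
seg 5 [301.3°–360°] cycloidal, h=22: θ=345.6° here. β=44.3, B=58.7. 22·(0.7547 − sin(2π·0.7547)/(2π)) = 20.1030 → s = 72.1030
radial distance = base radius + s = 10 + 72.1030 = 82.1030

82.1030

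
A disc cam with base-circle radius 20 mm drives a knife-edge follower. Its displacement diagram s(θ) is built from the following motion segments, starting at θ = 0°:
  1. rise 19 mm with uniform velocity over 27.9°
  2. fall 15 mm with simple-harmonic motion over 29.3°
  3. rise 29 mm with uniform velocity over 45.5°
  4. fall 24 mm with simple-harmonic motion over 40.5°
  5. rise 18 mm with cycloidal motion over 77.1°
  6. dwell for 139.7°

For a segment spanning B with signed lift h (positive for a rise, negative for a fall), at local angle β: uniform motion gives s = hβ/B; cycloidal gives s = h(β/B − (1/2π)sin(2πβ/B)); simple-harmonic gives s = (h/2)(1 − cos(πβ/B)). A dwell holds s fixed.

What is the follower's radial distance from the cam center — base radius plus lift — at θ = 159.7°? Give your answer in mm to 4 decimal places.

seg 1 [0°–27.9°] uniform, h=19: full span → s += 19 → s = 19.0000
seg 2 [27.9°–57.2°] simple-harmonic, h=-15: full span → s += -15 → s = 4.0000
seg 3 [57.2°–102.7°] uniform, h=29: full span → s += 29 → s = 33.0000
seg 4 [102.7°–143.2°] simple-harmonic, h=-24: full span → s += -24 → s = 9.0000
seg 5 [143.2°–220.3°] cycloidal, h=18: θ=159.7° here. β=16.5, B=77.1. 18·(0.2140 − sin(2π·0.2140)/(2π)) = 1.0603 → s = 10.0603
radial distance = base radius + s = 20 + 10.0603 = 30.0603

30.0603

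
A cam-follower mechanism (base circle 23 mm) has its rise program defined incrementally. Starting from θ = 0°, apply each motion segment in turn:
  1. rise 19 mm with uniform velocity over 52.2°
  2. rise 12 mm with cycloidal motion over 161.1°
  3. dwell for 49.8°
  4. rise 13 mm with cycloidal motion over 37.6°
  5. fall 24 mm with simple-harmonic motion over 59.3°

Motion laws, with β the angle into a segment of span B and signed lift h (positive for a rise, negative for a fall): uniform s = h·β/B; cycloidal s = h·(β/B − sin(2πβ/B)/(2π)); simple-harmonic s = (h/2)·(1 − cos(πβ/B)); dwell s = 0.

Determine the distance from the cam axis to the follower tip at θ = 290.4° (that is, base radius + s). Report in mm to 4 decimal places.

seg 1 [0°–52.2°] uniform, h=19: full span → s += 19 → s = 19.0000
seg 2 [52.2°–213.3°] cycloidal, h=12: full span → s += 12 → s = 31.0000
seg 3 [213.3°–263.1°] dwell: s stays 31.0000
seg 4 [263.1°–300.7°] cycloidal, h=13: θ=290.4° here. β=27.3, B=37.6. 13·(0.7261 − sin(2π·0.7261)/(2π)) = 11.4845 → s = 42.4845
radial distance = base radius + s = 23 + 42.4845 = 65.4845

65.4845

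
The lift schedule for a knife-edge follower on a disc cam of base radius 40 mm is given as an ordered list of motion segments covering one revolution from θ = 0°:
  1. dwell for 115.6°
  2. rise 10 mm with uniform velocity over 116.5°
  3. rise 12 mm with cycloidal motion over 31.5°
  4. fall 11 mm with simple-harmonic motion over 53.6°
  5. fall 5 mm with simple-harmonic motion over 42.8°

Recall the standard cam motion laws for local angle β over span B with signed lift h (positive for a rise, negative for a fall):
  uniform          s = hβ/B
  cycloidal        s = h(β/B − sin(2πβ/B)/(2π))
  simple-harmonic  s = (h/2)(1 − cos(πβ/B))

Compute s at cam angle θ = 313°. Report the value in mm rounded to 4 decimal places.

seg 1 [0°–115.6°] dwell: s stays 0.0000
seg 2 [115.6°–232.1°] uniform, h=10: full span → s += 10 → s = 10.0000
seg 3 [232.1°–263.6°] cycloidal, h=12: full span → s += 12 → s = 22.0000
seg 4 [263.6°–317.2°] simple-harmonic, h=-11: θ=313° here. β=49.4, B=53.6. -11/2·(1 − cos(π·0.9216)) = -10.8342 → s = 11.1658

11.1658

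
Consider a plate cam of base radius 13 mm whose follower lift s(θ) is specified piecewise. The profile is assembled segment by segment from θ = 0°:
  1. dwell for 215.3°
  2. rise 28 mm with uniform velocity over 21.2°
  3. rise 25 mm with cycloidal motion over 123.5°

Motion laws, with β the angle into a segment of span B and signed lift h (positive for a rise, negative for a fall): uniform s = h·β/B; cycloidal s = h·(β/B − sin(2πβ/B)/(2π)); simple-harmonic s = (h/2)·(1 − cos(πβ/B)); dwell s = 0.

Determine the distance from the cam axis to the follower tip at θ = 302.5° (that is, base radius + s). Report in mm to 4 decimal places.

seg 1 [0°–215.3°] dwell: s stays 0.0000
seg 2 [215.3°–236.5°] uniform, h=28: full span → s += 28 → s = 28.0000
seg 3 [236.5°–360°] cycloidal, h=25: θ=302.5° here. β=66, B=123.5. 25·(0.5344 − sin(2π·0.5344)/(2π)) = 14.2140 → s = 42.2140
radial distance = base radius + s = 13 + 42.2140 = 55.2140

55.2140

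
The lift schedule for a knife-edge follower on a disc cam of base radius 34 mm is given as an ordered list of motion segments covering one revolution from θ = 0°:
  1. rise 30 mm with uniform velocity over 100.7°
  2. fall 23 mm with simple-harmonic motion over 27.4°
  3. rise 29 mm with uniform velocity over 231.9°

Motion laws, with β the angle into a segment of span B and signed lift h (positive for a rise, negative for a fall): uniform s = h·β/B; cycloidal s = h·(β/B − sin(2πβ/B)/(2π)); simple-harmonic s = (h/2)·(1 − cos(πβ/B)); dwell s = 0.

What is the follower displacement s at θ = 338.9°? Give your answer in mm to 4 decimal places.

seg 1 [0°–100.7°] uniform, h=30: full span → s += 30 → s = 30.0000
seg 2 [100.7°–128.1°] simple-harmonic, h=-23: full span → s += -23 → s = 7.0000
seg 3 [128.1°–360°] uniform, h=29: θ=338.9° here. β=210.8, B=231.9. 29·210.8/231.9 = 26.3614 → s = 33.3614

33.3614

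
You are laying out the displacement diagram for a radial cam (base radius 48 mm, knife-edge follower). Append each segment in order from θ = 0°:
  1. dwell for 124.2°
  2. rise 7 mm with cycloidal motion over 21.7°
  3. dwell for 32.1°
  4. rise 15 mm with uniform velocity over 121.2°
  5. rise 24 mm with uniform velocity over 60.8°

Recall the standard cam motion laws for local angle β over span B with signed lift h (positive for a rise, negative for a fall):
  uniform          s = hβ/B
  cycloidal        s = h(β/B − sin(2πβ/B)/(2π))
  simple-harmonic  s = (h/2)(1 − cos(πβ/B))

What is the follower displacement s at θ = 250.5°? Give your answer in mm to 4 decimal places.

seg 1 [0°–124.2°] dwell: s stays 0.0000
seg 2 [124.2°–145.9°] cycloidal, h=7: full span → s += 7 → s = 7.0000
seg 3 [145.9°–178°] dwell: s stays 7.0000
seg 4 [178°–299.2°] uniform, h=15: θ=250.5° here. β=72.5, B=121.2. 15·72.5/121.2 = 8.9728 → s = 15.9728

15.9728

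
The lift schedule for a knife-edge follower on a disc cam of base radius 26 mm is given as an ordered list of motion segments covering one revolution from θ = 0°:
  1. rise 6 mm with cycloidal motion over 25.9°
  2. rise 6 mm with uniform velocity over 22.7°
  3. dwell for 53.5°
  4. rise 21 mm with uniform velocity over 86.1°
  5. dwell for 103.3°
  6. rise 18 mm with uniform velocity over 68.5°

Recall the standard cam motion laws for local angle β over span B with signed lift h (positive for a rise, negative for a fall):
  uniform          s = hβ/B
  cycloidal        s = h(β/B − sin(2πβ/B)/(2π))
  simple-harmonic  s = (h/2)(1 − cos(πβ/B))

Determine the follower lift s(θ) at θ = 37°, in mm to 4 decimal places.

seg 1 [0°–25.9°] cycloidal, h=6: full span → s += 6 → s = 6.0000
seg 2 [25.9°–48.6°] uniform, h=6: θ=37° here. β=11.1, B=22.7. 6·11.1/22.7 = 2.9339 → s = 8.9339

8.9339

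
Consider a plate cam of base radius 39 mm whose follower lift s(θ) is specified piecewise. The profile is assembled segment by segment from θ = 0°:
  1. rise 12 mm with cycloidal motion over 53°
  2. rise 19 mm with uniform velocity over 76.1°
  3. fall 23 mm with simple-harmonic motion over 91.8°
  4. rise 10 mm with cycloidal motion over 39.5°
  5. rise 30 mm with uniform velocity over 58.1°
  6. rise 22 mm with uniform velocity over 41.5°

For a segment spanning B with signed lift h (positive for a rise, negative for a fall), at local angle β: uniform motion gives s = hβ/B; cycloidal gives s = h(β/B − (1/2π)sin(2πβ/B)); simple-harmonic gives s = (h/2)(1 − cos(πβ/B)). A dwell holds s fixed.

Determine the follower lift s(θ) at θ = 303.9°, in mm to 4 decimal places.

seg 1 [0°–53°] cycloidal, h=12: full span → s += 12 → s = 12.0000
seg 2 [53°–129.1°] uniform, h=19: full span → s += 19 → s = 31.0000
seg 3 [129.1°–220.9°] simple-harmonic, h=-23: full span → s += -23 → s = 8.0000
seg 4 [220.9°–260.4°] cycloidal, h=10: full span → s += 10 → s = 18.0000
seg 5 [260.4°–318.5°] uniform, h=30: θ=303.9° here. β=43.5, B=58.1. 30·43.5/58.1 = 22.4613 → s = 40.4613

40.4613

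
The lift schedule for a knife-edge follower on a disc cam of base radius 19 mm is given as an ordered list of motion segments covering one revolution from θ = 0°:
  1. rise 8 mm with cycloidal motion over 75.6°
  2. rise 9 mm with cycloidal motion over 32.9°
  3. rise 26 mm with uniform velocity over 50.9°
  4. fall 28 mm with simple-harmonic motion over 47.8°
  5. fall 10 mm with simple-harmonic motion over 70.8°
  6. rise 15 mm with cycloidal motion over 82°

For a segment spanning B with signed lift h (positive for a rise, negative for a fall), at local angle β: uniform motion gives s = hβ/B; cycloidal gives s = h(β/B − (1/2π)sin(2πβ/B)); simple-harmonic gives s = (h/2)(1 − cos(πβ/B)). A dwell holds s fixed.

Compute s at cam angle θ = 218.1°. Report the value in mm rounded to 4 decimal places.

seg 1 [0°–75.6°] cycloidal, h=8: full span → s += 8 → s = 8.0000
seg 2 [75.6°–108.5°] cycloidal, h=9: full span → s += 9 → s = 17.0000
seg 3 [108.5°–159.4°] uniform, h=26: full span → s += 26 → s = 43.0000
seg 4 [159.4°–207.2°] simple-harmonic, h=-28: full span → s += -28 → s = 15.0000
seg 5 [207.2°–278°] simple-harmonic, h=-10: θ=218.1° here. β=10.9, B=70.8. -10/2·(1 − cos(π·0.1540)) = -0.5735 → s = 14.4265

14.4265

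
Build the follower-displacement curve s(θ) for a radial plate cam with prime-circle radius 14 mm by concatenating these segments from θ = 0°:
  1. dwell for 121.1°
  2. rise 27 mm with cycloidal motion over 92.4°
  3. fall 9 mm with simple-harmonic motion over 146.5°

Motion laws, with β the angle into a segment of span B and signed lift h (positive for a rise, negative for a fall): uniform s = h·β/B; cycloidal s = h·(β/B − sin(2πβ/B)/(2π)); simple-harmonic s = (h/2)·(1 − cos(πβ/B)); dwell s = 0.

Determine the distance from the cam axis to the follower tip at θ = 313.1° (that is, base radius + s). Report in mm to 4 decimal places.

seg 1 [0°–121.1°] dwell: s stays 0.0000
seg 2 [121.1°–213.5°] cycloidal, h=27: full span → s += 27 → s = 27.0000
seg 3 [213.5°–360°] simple-harmonic, h=-9: θ=313.1° here. β=99.6, B=146.5. -9/2·(1 − cos(π·0.6799)) = -6.9096 → s = 20.0904
radial distance = base radius + s = 14 + 20.0904 = 34.0904

34.0904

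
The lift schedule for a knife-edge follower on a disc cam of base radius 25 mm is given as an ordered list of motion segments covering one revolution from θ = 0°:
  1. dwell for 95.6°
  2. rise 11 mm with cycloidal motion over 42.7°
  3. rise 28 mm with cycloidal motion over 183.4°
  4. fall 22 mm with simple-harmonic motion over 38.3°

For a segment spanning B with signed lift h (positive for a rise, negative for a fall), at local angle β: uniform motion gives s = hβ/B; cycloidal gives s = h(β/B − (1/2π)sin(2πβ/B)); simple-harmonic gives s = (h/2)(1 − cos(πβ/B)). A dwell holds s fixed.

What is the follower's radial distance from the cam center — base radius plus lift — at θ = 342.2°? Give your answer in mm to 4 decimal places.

seg 1 [0°–95.6°] dwell: s stays 0.0000
seg 2 [95.6°–138.3°] cycloidal, h=11: full span → s += 11 → s = 11.0000
seg 3 [138.3°–321.7°] cycloidal, h=28: full span → s += 28 → s = 39.0000
seg 4 [321.7°–360°] simple-harmonic, h=-22: θ=342.2° here. β=20.5, B=38.3. -22/2·(1 − cos(π·0.5352)) = -12.2156 → s = 26.7844
radial distance = base radius + s = 25 + 26.7844 = 51.7844

51.7844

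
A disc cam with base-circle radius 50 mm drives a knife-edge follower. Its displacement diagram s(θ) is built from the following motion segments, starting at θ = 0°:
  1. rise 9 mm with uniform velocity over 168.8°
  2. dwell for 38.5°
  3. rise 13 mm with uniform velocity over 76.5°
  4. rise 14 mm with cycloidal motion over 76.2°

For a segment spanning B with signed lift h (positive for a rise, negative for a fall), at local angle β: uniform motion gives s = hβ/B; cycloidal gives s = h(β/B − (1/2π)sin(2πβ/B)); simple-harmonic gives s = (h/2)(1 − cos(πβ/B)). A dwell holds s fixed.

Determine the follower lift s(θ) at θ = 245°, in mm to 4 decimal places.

seg 1 [0°–168.8°] uniform, h=9: full span → s += 9 → s = 9.0000
seg 2 [168.8°–207.3°] dwell: s stays 9.0000
seg 3 [207.3°–283.8°] uniform, h=13: θ=245° here. β=37.7, B=76.5. 13·37.7/76.5 = 6.4065 → s = 15.4065

15.4065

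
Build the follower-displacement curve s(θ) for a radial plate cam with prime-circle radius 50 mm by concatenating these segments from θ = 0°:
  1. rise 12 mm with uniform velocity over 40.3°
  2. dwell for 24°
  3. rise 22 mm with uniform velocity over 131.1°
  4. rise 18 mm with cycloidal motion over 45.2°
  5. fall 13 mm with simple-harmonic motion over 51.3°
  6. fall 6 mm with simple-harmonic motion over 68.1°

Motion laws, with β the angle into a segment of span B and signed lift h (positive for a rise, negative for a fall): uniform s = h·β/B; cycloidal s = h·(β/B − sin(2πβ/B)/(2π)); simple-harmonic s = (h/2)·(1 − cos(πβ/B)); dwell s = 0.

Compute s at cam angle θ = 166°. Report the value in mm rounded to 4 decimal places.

seg 1 [0°–40.3°] uniform, h=12: full span → s += 12 → s = 12.0000
seg 2 [40.3°–64.3°] dwell: s stays 12.0000
seg 3 [64.3°–195.4°] uniform, h=22: θ=166° here. β=101.7, B=131.1. 22·101.7/131.1 = 17.0664 → s = 29.0664

29.0664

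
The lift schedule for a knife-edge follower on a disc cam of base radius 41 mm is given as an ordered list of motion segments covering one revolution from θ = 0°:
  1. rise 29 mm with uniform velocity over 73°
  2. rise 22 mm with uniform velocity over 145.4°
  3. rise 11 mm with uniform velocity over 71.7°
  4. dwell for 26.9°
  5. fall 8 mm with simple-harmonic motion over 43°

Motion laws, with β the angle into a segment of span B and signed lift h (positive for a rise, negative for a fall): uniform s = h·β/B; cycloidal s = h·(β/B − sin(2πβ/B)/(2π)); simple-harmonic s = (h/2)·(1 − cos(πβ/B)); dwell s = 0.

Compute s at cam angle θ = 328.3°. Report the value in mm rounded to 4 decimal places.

seg 1 [0°–73°] uniform, h=29: full span → s += 29 → s = 29.0000
seg 2 [73°–218.4°] uniform, h=22: full span → s += 22 → s = 51.0000
seg 3 [218.4°–290.1°] uniform, h=11: full span → s += 11 → s = 62.0000
seg 4 [290.1°–317°] dwell: s stays 62.0000
seg 5 [317°–360°] simple-harmonic, h=-8: θ=328.3° here. β=11.3, B=43. -8/2·(1 − cos(π·0.2628)) = -1.2875 → s = 60.7125

60.7125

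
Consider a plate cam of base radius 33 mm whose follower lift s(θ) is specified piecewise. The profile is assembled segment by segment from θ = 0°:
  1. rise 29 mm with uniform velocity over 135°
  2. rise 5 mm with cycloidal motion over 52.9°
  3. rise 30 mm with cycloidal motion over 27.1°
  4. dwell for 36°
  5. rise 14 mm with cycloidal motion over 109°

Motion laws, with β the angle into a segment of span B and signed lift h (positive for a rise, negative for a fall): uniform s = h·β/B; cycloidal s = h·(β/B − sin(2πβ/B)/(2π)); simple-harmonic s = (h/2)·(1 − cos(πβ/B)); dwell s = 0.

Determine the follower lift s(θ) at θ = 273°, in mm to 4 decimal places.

seg 1 [0°–135°] uniform, h=29: full span → s += 29 → s = 29.0000
seg 2 [135°–187.9°] cycloidal, h=5: full span → s += 5 → s = 34.0000
seg 3 [187.9°–215°] cycloidal, h=30: full span → s += 30 → s = 64.0000
seg 4 [215°–251°] dwell: s stays 64.0000
seg 5 [251°–360°] cycloidal, h=14: θ=273° here. β=22, B=109. 14·(0.2018 − sin(2π·0.2018)/(2π)) = 0.6988 → s = 64.6988

64.6988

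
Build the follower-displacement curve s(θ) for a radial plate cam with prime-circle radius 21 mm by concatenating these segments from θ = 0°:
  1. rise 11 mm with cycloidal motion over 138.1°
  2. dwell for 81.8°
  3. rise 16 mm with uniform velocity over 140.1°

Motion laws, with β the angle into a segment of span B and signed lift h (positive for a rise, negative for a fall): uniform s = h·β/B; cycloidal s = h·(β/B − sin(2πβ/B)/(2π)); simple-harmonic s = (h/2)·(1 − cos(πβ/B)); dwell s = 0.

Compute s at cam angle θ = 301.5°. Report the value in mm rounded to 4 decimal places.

seg 1 [0°–138.1°] cycloidal, h=11: full span → s += 11 → s = 11.0000
seg 2 [138.1°–219.9°] dwell: s stays 11.0000
seg 3 [219.9°–360°] uniform, h=16: θ=301.5° here. β=81.6, B=140.1. 16·81.6/140.1 = 9.3191 → s = 20.3191

20.3191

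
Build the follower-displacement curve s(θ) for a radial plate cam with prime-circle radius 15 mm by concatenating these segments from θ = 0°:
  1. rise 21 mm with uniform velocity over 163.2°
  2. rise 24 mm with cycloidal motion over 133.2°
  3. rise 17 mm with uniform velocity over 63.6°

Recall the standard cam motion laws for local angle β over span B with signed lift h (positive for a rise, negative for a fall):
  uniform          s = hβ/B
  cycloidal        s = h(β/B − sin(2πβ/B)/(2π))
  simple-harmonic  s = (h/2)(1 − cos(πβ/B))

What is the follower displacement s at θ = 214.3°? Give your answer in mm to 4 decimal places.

seg 1 [0°–163.2°] uniform, h=21: full span → s += 21 → s = 21.0000
seg 2 [163.2°–296.4°] cycloidal, h=24: θ=214.3° here. β=51.1, B=133.2. 24·(0.3836 − sin(2π·0.3836)/(2π)) = 6.6567 → s = 27.6567

27.6567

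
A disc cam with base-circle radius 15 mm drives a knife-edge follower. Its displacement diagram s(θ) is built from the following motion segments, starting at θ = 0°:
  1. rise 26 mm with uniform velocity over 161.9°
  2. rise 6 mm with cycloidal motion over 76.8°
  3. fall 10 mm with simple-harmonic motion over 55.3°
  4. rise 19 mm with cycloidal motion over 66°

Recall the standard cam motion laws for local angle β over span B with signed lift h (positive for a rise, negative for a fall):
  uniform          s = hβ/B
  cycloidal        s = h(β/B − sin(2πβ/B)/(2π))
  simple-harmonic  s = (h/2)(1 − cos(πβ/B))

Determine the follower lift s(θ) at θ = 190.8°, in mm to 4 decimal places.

seg 1 [0°–161.9°] uniform, h=26: full span → s += 26 → s = 26.0000
seg 2 [161.9°–238.7°] cycloidal, h=6: θ=190.8° here. β=28.9, B=76.8. 6·(0.3763 − sin(2π·0.3763)/(2π)) = 1.5881 → s = 27.5881

27.5881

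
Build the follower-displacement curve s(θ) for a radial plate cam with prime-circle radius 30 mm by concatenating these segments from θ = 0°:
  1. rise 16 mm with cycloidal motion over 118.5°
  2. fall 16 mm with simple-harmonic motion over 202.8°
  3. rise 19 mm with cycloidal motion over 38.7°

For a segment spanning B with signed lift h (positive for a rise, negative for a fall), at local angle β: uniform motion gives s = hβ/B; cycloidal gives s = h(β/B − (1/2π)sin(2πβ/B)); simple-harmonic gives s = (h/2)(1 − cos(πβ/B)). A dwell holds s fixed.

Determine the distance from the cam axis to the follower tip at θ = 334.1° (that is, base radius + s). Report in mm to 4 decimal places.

seg 1 [0°–118.5°] cycloidal, h=16: full span → s += 16 → s = 16.0000
seg 2 [118.5°–321.3°] simple-harmonic, h=-16: full span → s += -16 → s = 0.0000
seg 3 [321.3°–360°] cycloidal, h=19: θ=334.1° here. β=12.8, B=38.7. 19·(0.3307 − sin(2π·0.3307)/(2π)) = 3.6412 → s = 3.6412
radial distance = base radius + s = 30 + 3.6412 = 33.6412

33.6412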